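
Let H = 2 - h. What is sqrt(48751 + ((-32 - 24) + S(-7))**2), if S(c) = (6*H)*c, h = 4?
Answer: sqrt(49535) ≈ 222.56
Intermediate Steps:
H = -2 (H = 2 - 1*4 = 2 - 4 = -2)
S(c) = -12*c (S(c) = (6*(-2))*c = -12*c)
sqrt(48751 + ((-32 - 24) + S(-7))**2) = sqrt(48751 + ((-32 - 24) - 12*(-7))**2) = sqrt(48751 + (-56 + 84)**2) = sqrt(48751 + 28**2) = sqrt(48751 + 784) = sqrt(49535)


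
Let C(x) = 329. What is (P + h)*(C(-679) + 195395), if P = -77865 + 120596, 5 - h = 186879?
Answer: -28212244532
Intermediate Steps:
h = -186874 (h = 5 - 1*186879 = 5 - 186879 = -186874)
P = 42731
(P + h)*(C(-679) + 195395) = (42731 - 186874)*(329 + 195395) = -144143*195724 = -28212244532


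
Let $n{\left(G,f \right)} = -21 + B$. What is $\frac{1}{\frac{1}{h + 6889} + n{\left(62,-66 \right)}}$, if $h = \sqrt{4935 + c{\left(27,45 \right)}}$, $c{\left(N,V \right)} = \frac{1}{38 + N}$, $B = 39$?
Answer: $\frac{55520909387}{999384429161} + \frac{2 \sqrt{5212610}}{999384429161} \approx 0.055555$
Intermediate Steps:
$h = \frac{2 \sqrt{5212610}}{65}$ ($h = \sqrt{4935 + \frac{1}{38 + 27}} = \sqrt{4935 + \frac{1}{65}} = \sqrt{\frac{320776}{65}} = \frac{2 \sqrt{5212610}}{65} \approx 70.25$)
$n{\left(G,f \right)} = 18$ ($n{\left(G,f \right)} = -21 + 39 = 18$)
$\frac{1}{\frac{1}{h + 6889} + n{\left(62,-66 \right)}} = \frac{1}{\frac{1}{\frac{2 \sqrt{5212610}}{65} + 6889} + 18} = \frac{1}{\frac{1}{6889 + \frac{2 \sqrt{5212610}}{65}} + 18} = \frac{1}{18 + \frac{1}{6889 + \frac{2 \sqrt{5212610}}{65}}}$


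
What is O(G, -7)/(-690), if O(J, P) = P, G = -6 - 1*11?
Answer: 7/690 ≈ 0.010145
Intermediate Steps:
G = -17 (G = -6 - 11 = -17)
O(G, -7)/(-690) = -7/(-690) = -7*(-1/690) = 7/690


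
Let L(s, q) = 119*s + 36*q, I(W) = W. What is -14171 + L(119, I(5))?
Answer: 170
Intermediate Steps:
L(s, q) = 36*q + 119*s
-14171 + L(119, I(5)) = -14171 + (36*5 + 119*119) = -14171 + (180 + 14161) = -14171 + 14341 = 170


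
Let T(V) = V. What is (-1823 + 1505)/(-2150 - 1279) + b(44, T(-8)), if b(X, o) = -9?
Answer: -10181/1143 ≈ -8.9073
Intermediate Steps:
(-1823 + 1505)/(-2150 - 1279) + b(44, T(-8)) = (-1823 + 1505)/(-2150 - 1279) - 9 = -318/(-3429) - 9 = -318*(-1/3429) - 9 = 106/1143 - 9 = -10181/1143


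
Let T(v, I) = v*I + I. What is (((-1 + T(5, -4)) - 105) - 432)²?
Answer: 315844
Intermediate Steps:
T(v, I) = I + I*v (T(v, I) = I*v + I = I + I*v)
(((-1 + T(5, -4)) - 105) - 432)² = (((-1 - 4*(1 + 5)) - 105) - 432)² = (((-1 - 4*6) - 105) - 432)² = (((-1 - 24) - 105) - 432)² = ((-25 - 105) - 432)² = (-130 - 432)² = (-562)² = 315844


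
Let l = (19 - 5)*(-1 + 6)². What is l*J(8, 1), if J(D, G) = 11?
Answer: 3850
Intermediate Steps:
l = 350 (l = 14*5² = 14*25 = 350)
l*J(8, 1) = 350*11 = 3850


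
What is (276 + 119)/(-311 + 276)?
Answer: -79/7 ≈ -11.286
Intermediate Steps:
(276 + 119)/(-311 + 276) = 395/(-35) = 395*(-1/35) = -79/7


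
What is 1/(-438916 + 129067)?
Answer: -1/309849 ≈ -3.2274e-6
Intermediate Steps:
1/(-438916 + 129067) = 1/(-309849) = -1/309849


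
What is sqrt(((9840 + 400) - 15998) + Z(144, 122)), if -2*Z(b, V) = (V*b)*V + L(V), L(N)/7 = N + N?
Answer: 2*I*sqrt(269565) ≈ 1038.4*I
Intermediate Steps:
L(N) = 14*N (L(N) = 7*(N + N) = 7*(2*N) = 14*N)
Z(b, V) = -7*V - b*V**2/2 (Z(b, V) = -((V*b)*V + 14*V)/2 = -(b*V**2 + 14*V)/2 = -(14*V + b*V**2)/2 = -7*V - b*V**2/2)
sqrt(((9840 + 400) - 15998) + Z(144, 122)) = sqrt(((9840 + 400) - 15998) + (1/2)*122*(-14 - 1*122*144)) = sqrt((10240 - 15998) + (1/2)*122*(-14 - 17568)) = sqrt(-5758 + (1/2)*122*(-17582)) = sqrt(-5758 - 1072502) = sqrt(-1078260) = 2*I*sqrt(269565)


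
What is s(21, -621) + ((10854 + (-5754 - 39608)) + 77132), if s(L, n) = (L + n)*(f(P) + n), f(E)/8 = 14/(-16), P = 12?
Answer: 419424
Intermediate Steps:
f(E) = -7 (f(E) = 8*(14/(-16)) = 8*(14*(-1/16)) = 8*(-7/8) = -7)
s(L, n) = (-7 + n)*(L + n) (s(L, n) = (L + n)*(-7 + n) = (-7 + n)*(L + n))
s(21, -621) + ((10854 + (-5754 - 39608)) + 77132) = ((-621)**2 - 7*21 - 7*(-621) + 21*(-621)) + ((10854 + (-5754 - 39608)) + 77132) = (385641 - 147 + 4347 - 13041) + ((10854 - 45362) + 77132) = 376800 + (-34508 + 77132) = 376800 + 42624 = 419424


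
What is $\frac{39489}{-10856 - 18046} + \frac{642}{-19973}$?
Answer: $- \frac{269089627}{192419882} \approx -1.3985$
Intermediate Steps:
$\frac{39489}{-10856 - 18046} + \frac{642}{-19973} = \frac{39489}{-28902} + 642 \left(- \frac{1}{19973}\right) = 39489 \left(- \frac{1}{28902}\right) - \frac{642}{19973} = - \frac{13163}{9634} - \frac{642}{19973} = - \frac{269089627}{192419882}$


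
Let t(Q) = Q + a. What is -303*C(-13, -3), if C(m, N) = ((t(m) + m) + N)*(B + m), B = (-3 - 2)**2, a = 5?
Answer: 87264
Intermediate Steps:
t(Q) = 5 + Q (t(Q) = Q + 5 = 5 + Q)
B = 25 (B = (-5)**2 = 25)
C(m, N) = (25 + m)*(5 + N + 2*m) (C(m, N) = (((5 + m) + m) + N)*(25 + m) = ((5 + 2*m) + N)*(25 + m) = (5 + N + 2*m)*(25 + m) = (25 + m)*(5 + N + 2*m))
-303*C(-13, -3) = -303*(125 + 2*(-13)**2 + 25*(-3) + 55*(-13) - 3*(-13)) = -303*(125 + 2*169 - 75 - 715 + 39) = -303*(125 + 338 - 75 - 715 + 39) = -303*(-288) = 87264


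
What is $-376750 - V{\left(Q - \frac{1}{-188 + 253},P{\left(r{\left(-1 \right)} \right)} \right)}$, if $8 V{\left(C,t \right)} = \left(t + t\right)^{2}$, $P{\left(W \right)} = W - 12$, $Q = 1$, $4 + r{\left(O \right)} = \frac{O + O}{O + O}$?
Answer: $- \frac{753725}{2} \approx -3.7686 \cdot 10^{5}$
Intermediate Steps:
$r{\left(O \right)} = -3$ ($r{\left(O \right)} = -4 + \frac{O + O}{O + O} = -4 + \frac{2 O}{2 O} = -4 + 2 O \frac{1}{2 O} = -4 + 1 = -3$)
$P{\left(W \right)} = -12 + W$
$V{\left(C,t \right)} = \frac{t^{2}}{2}$ ($V{\left(C,t \right)} = \frac{\left(t + t\right)^{2}}{8} = \frac{\left(2 t\right)^{2}}{8} = \frac{4 t^{2}}{8} = \frac{t^{2}}{2}$)
$-376750 - V{\left(Q - \frac{1}{-188 + 253},P{\left(r{\left(-1 \right)} \right)} \right)} = -376750 - \frac{\left(-12 - 3\right)^{2}}{2} = -376750 - \frac{\left(-15\right)^{2}}{2} = -376750 - \frac{1}{2} \cdot 225 = -376750 - \frac{225}{2} = - \frac{753725}{2}$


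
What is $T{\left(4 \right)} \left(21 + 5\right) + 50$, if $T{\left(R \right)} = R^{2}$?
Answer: $466$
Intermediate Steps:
$T{\left(4 \right)} \left(21 + 5\right) + 50 = 4^{2} \left(21 + 5\right) + 50 = 16 \cdot 26 + 50 = 416 + 50 = 466$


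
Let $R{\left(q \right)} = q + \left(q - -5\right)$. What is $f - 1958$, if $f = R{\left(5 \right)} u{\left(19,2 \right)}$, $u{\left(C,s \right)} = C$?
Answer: $-1673$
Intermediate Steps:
$R{\left(q \right)} = 5 + 2 q$ ($R{\left(q \right)} = q + \left(q + 5\right) = q + \left(5 + q\right) = 5 + 2 q$)
$f = 285$ ($f = \left(5 + 2 \cdot 5\right) 19 = \left(5 + 10\right) 19 = 15 \cdot 19 = 285$)
$f - 1958 = 285 - 1958 = -1673$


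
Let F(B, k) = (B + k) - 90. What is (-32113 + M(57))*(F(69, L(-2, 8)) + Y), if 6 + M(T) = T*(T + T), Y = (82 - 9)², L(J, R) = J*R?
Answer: -135586332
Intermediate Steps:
Y = 5329 (Y = 73² = 5329)
F(B, k) = -90 + B + k
M(T) = -6 + 2*T² (M(T) = -6 + T*(T + T) = -6 + T*(2*T) = -6 + 2*T²)
(-32113 + M(57))*(F(69, L(-2, 8)) + Y) = (-32113 + (-6 + 2*57²))*((-90 + 69 - 2*8) + 5329) = (-32113 + (-6 + 2*3249))*((-90 + 69 - 16) + 5329) = (-32113 + (-6 + 6498))*(-37 + 5329) = (-32113 + 6492)*5292 = -25621*5292 = -135586332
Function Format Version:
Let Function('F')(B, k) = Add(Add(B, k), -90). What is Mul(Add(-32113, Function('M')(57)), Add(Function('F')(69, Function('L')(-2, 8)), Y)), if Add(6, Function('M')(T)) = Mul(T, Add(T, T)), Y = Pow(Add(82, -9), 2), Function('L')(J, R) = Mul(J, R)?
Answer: -135586332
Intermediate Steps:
Y = 5329 (Y = Pow(73, 2) = 5329)
Function('F')(B, k) = Add(-90, B, k)
Function('M')(T) = Add(-6, Mul(2, Pow(T, 2))) (Function('M')(T) = Add(-6, Mul(T, Add(T, T))) = Add(-6, Mul(T, Mul(2, T))) = Add(-6, Mul(2, Pow(T, 2))))
Mul(Add(-32113, Function('M')(57)), Add(Function('F')(69, Function('L')(-2, 8)), Y)) = Mul(Add(-32113, Add(-6, Mul(2, Pow(57, 2)))), Add(Add(-90, 69, Mul(-2, 8)), 5329)) = Mul(Add(-32113, Add(-6, Mul(2, 3249))), Add(Add(-90, 69, -16), 5329)) = Mul(Add(-32113, Add(-6, 6498)), Add(-37, 5329)) = Mul(Add(-32113, 6492), 5292) = Mul(-25621, 5292) = -135586332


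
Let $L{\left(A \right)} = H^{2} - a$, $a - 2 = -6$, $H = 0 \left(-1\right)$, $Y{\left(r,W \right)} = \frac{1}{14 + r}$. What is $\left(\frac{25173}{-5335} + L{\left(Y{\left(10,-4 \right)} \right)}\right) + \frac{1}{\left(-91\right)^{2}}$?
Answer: $- \frac{31735738}{44179135} \approx -0.71834$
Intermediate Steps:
$H = 0$
$a = -4$ ($a = 2 - 6 = -4$)
$L{\left(A \right)} = 4$ ($L{\left(A \right)} = 0^{2} - -4 = 0 + 4 = 4$)
$\left(\frac{25173}{-5335} + L{\left(Y{\left(10,-4 \right)} \right)}\right) + \frac{1}{\left(-91\right)^{2}} = \left(\frac{25173}{-5335} + 4\right) + \frac{1}{\left(-91\right)^{2}} = \left(25173 \left(- \frac{1}{5335}\right) + 4\right) + \frac{1}{8281} = \left(- \frac{25173}{5335} + 4\right) + \frac{1}{8281} = - \frac{3833}{5335} + \frac{1}{8281} = - \frac{31735738}{44179135}$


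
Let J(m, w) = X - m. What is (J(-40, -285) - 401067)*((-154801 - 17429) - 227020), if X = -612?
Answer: 160354370750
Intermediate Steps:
J(m, w) = -612 - m
(J(-40, -285) - 401067)*((-154801 - 17429) - 227020) = ((-612 - 1*(-40)) - 401067)*((-154801 - 17429) - 227020) = ((-612 + 40) - 401067)*(-172230 - 227020) = (-572 - 401067)*(-399250) = -401639*(-399250) = 160354370750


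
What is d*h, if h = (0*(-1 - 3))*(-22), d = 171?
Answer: 0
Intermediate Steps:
h = 0 (h = (0*(-4))*(-22) = 0*(-22) = 0)
d*h = 171*0 = 0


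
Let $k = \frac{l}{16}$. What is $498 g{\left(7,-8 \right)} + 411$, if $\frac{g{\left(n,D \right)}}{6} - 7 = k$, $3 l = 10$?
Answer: $\frac{43899}{2} \approx 21950.0$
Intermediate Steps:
$l = \frac{10}{3}$ ($l = \frac{1}{3} \cdot 10 = \frac{10}{3} \approx 3.3333$)
$k = \frac{5}{24}$ ($k = \frac{10}{3 \cdot 16} = \frac{10}{3} \cdot \frac{1}{16} = \frac{5}{24} \approx 0.20833$)
$g{\left(n,D \right)} = \frac{173}{4}$ ($g{\left(n,D \right)} = 42 + 6 \cdot \frac{5}{24} = 42 + \frac{5}{4} = \frac{173}{4}$)
$498 g{\left(7,-8 \right)} + 411 = 498 \cdot \frac{173}{4} + 411 = \frac{43077}{2} + 411 = \frac{43899}{2}$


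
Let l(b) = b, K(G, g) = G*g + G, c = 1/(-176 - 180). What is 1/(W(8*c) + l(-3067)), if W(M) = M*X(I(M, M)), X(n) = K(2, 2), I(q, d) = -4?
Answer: -89/272975 ≈ -0.00032604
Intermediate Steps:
c = -1/356 (c = 1/(-356) = -1/356 ≈ -0.0028090)
K(G, g) = G + G*g
X(n) = 6 (X(n) = 2*(1 + 2) = 2*3 = 6)
W(M) = 6*M (W(M) = M*6 = 6*M)
1/(W(8*c) + l(-3067)) = 1/(6*(8*(-1/356)) - 3067) = 1/(6*(-2/89) - 3067) = 1/(-12/89 - 3067) = 1/(-272975/89) = -89/272975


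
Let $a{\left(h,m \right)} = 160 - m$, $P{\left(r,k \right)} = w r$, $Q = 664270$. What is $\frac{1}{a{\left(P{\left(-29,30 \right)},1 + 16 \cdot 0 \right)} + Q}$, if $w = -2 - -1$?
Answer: $\frac{1}{664429} \approx 1.5051 \cdot 10^{-6}$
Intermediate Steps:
$w = -1$ ($w = -2 + 1 = -1$)
$P{\left(r,k \right)} = - r$
$\frac{1}{a{\left(P{\left(-29,30 \right)},1 + 16 \cdot 0 \right)} + Q} = \frac{1}{\left(160 - \left(1 + 16 \cdot 0\right)\right) + 664270} = \frac{1}{\left(160 - \left(1 + 0\right)\right) + 664270} = \frac{1}{\left(160 - 1\right) + 664270} = \frac{1}{159 + 664270} = \frac{1}{664429}$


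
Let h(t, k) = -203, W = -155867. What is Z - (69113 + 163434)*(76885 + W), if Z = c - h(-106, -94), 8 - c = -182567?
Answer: 18367209932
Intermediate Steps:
c = 182575 (c = 8 - 1*(-182567) = 8 + 182567 = 182575)
Z = 182778 (Z = 182575 - 1*(-203) = 182575 + 203 = 182778)
Z - (69113 + 163434)*(76885 + W) = 182778 - (69113 + 163434)*(76885 - 155867) = 182778 - 232547*(-78982) = 182778 - 1*(-18367027154) = 182778 + 18367027154 = 18367209932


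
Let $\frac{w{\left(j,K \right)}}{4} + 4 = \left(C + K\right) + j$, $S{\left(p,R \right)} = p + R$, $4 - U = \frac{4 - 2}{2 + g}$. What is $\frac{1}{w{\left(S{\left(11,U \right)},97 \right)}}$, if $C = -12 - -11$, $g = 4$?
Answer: $\frac{3}{1280} \approx 0.0023438$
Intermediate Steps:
$U = \frac{11}{3}$ ($U = 4 - \frac{4 - 2}{2 + 4} = 4 - \frac{2}{6} = 4 - 2 \cdot \frac{1}{6} = 4 - \frac{1}{3} = \frac{11}{3} \approx 3.6667$)
$C = -1$ ($C = -12 + 11 = -1$)
$S{\left(p,R \right)} = R + p$
$w{\left(j,K \right)} = -20 + 4 K + 4 j$ ($w{\left(j,K \right)} = -16 + 4 \left(\left(-1 + K\right) + j\right) = -16 + 4 \left(-1 + K + j\right) = -16 + \left(-4 + 4 K + 4 j\right) = -20 + 4 K + 4 j$)
$\frac{1}{w{\left(S{\left(11,U \right)},97 \right)}} = \frac{1}{-20 + 4 \cdot 97 + 4 \left(\frac{11}{3} + 11\right)} = \frac{1}{-20 + 388 + 4 \cdot \frac{44}{3}} = \frac{1}{-20 + 388 + \frac{176}{3}} = \frac{1}{\frac{1280}{3}} = \frac{3}{1280}$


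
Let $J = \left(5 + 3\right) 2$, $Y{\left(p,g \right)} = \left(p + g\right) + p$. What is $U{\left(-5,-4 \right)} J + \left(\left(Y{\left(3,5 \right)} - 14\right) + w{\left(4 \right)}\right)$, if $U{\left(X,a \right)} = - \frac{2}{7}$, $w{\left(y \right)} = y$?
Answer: $- \frac{25}{7} \approx -3.5714$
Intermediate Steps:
$Y{\left(p,g \right)} = g + 2 p$ ($Y{\left(p,g \right)} = \left(g + p\right) + p = g + 2 p$)
$U{\left(X,a \right)} = - \frac{2}{7}$ ($U{\left(X,a \right)} = \left(-2\right) \frac{1}{7} = - \frac{2}{7}$)
$J = 16$ ($J = 8 \cdot 2 = 16$)
$U{\left(-5,-4 \right)} J + \left(\left(Y{\left(3,5 \right)} - 14\right) + w{\left(4 \right)}\right) = \left(- \frac{2}{7}\right) 16 + \left(\left(\left(5 + 2 \cdot 3\right) - 14\right) + 4\right) = - \frac{32}{7} + \left(\left(\left(5 + 6\right) - 14\right) + 4\right) = - \frac{32}{7} + \left(\left(11 - 14\right) + 4\right) = - \frac{32}{7} + \left(-3 + 4\right) = - \frac{32}{7} + 1 = - \frac{25}{7}$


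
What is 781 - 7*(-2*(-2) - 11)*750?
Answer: 37531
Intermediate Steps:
781 - 7*(-2*(-2) - 11)*750 = 781 - 7*(4 - 11)*750 = 781 - 7*(-7)*750 = 781 + 49*750 = 781 + 36750 = 37531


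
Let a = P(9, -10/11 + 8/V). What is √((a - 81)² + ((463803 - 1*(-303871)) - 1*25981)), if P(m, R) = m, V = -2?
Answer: √746877 ≈ 864.22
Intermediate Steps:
a = 9
√((a - 81)² + ((463803 - 1*(-303871)) - 1*25981)) = √((9 - 81)² + ((463803 - 1*(-303871)) - 1*25981)) = √((-72)² + ((463803 + 303871) - 25981)) = √(5184 + (767674 - 25981)) = √(5184 + 741693) = √746877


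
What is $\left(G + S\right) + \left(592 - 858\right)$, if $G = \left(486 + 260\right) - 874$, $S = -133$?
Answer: $-527$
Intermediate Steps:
$G = -128$ ($G = 746 - 874 = -128$)
$\left(G + S\right) + \left(592 - 858\right) = \left(-128 - 133\right) + \left(592 - 858\right) = -261 + \left(592 - 858\right) = -261 - 266 = -527$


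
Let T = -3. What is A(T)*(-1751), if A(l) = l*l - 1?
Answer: -14008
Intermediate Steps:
A(l) = -1 + l² (A(l) = l² - 1 = -1 + l²)
A(T)*(-1751) = (-1 + (-3)²)*(-1751) = (-1 + 9)*(-1751) = 8*(-1751) = -14008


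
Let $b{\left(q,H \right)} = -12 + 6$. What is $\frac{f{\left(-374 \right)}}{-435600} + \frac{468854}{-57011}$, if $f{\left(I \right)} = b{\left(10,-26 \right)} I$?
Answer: $- \frac{1548187387}{188136300} \approx -8.2291$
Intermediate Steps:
$b{\left(q,H \right)} = -6$
$f{\left(I \right)} = - 6 I$
$\frac{f{\left(-374 \right)}}{-435600} + \frac{468854}{-57011} = \frac{\left(-6\right) \left(-374\right)}{-435600} + \frac{468854}{-57011} = 2244 \left(- \frac{1}{435600}\right) + 468854 \left(- \frac{1}{57011}\right) = - \frac{17}{3300} - \frac{468854}{57011} = - \frac{1548187387}{188136300}$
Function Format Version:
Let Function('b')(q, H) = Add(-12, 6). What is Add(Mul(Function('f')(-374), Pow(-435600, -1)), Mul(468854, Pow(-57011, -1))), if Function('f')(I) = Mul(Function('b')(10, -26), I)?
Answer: Rational(-1548187387, 188136300) ≈ -8.2291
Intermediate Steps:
Function('b')(q, H) = -6
Function('f')(I) = Mul(-6, I)
Add(Mul(Function('f')(-374), Pow(-435600, -1)), Mul(468854, Pow(-57011, -1))) = Add(Mul(Mul(-6, -374), Pow(-435600, -1)), Mul(468854, Pow(-57011, -1))) = Add(Mul(2244, Rational(-1, 435600)), Mul(468854, Rational(-1, 57011))) = Add(Rational(-17, 3300), Rational(-468854, 57011)) = Rational(-1548187387, 188136300)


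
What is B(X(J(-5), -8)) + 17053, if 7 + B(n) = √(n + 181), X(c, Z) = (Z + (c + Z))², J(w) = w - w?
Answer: 17046 + √437 ≈ 17067.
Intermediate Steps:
J(w) = 0
X(c, Z) = (c + 2*Z)² (X(c, Z) = (Z + (Z + c))² = (c + 2*Z)²)
B(n) = -7 + √(181 + n) (B(n) = -7 + √(n + 181) = -7 + √(181 + n))
B(X(J(-5), -8)) + 17053 = (-7 + √(181 + (0 + 2*(-8))²)) + 17053 = (-7 + √(181 + (0 - 16)²)) + 17053 = (-7 + √(181 + (-16)²)) + 17053 = (-7 + √(181 + 256)) + 17053 = (-7 + √437) + 17053 = 17046 + √437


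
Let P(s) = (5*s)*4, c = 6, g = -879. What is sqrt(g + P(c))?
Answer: I*sqrt(759) ≈ 27.55*I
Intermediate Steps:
P(s) = 20*s
sqrt(g + P(c)) = sqrt(-879 + 20*6) = sqrt(-879 + 120) = sqrt(-759) = I*sqrt(759)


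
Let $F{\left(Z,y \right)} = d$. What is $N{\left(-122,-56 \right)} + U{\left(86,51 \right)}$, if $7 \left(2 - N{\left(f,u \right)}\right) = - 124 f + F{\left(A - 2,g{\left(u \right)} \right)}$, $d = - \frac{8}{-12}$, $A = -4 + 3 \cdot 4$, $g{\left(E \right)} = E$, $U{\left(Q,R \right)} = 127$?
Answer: $- \frac{42677}{21} \approx -2032.2$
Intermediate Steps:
$A = 8$ ($A = -4 + 12 = 8$)
$d = \frac{2}{3}$ ($d = \left(-8\right) \left(- \frac{1}{12}\right) = \frac{2}{3} \approx 0.66667$)
$F{\left(Z,y \right)} = \frac{2}{3}$
$N{\left(f,u \right)} = \frac{40}{21} + \frac{124 f}{7}$ ($N{\left(f,u \right)} = 2 - \frac{- 124 f + \frac{2}{3}}{7} = 2 - \frac{\frac{2}{3} - 124 f}{7} = 2 + \left(- \frac{2}{21} + \frac{124 f}{7}\right) = \frac{40}{21} + \frac{124 f}{7}$)
$N{\left(-122,-56 \right)} + U{\left(86,51 \right)} = \left(\frac{40}{21} + \frac{124}{7} \left(-122\right)\right) + 127 = \left(\frac{40}{21} - \frac{15128}{7}\right) + 127 = - \frac{45344}{21} + 127 = - \frac{42677}{21}$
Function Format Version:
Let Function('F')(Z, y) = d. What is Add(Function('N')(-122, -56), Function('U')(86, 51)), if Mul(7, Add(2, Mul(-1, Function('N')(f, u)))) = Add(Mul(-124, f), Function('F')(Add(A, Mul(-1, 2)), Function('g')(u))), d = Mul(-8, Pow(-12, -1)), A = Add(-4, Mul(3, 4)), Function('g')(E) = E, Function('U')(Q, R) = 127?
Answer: Rational(-42677, 21) ≈ -2032.2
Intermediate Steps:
A = 8 (A = Add(-4, 12) = 8)
d = Rational(2, 3) (d = Mul(-8, Rational(-1, 12)) = Rational(2, 3) ≈ 0.66667)
Function('F')(Z, y) = Rational(2, 3)
Function('N')(f, u) = Add(Rational(40, 21), Mul(Rational(124, 7), f)) (Function('N')(f, u) = Add(2, Mul(Rational(-1, 7), Add(Mul(-124, f), Rational(2, 3)))) = Add(2, Mul(Rational(-1, 7), Add(Rational(2, 3), Mul(-124, f)))) = Add(2, Add(Rational(-2, 21), Mul(Rational(124, 7), f))) = Add(Rational(40, 21), Mul(Rational(124, 7), f)))
Add(Function('N')(-122, -56), Function('U')(86, 51)) = Add(Add(Rational(40, 21), Mul(Rational(124, 7), -122)), 127) = Add(Add(Rational(40, 21), Rational(-15128, 7)), 127) = Add(Rational(-45344, 21), 127) = Rational(-42677, 21)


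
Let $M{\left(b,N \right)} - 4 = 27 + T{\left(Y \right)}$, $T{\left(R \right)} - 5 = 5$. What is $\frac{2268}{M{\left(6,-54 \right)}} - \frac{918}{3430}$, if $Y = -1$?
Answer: $\frac{3870801}{70315} \approx 55.049$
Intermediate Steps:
$T{\left(R \right)} = 10$ ($T{\left(R \right)} = 5 + 5 = 10$)
$M{\left(b,N \right)} = 41$ ($M{\left(b,N \right)} = 4 + \left(27 + 10\right) = 4 + 37 = 41$)
$\frac{2268}{M{\left(6,-54 \right)}} - \frac{918}{3430} = \frac{2268}{41} - \frac{918}{3430} = 2268 \cdot \frac{1}{41} - \frac{459}{1715} = \frac{2268}{41} - \frac{459}{1715} = \frac{3870801}{70315}$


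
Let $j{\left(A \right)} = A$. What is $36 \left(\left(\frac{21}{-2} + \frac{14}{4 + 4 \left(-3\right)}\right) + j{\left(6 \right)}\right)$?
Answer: $-225$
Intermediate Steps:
$36 \left(\left(\frac{21}{-2} + \frac{14}{4 + 4 \left(-3\right)}\right) + j{\left(6 \right)}\right) = 36 \left(\left(\frac{21}{-2} + \frac{14}{4 + 4 \left(-3\right)}\right) + 6\right) = 36 \left(\left(21 \left(- \frac{1}{2}\right) + \frac{14}{4 - 12}\right) + 6\right) = 36 \left(\left(- \frac{21}{2} + \frac{14}{-8}\right) + 6\right) = 36 \left(\left(- \frac{21}{2} + 14 \left(- \frac{1}{8}\right)\right) + 6\right) = 36 \left(\left(- \frac{21}{2} - \frac{7}{4}\right) + 6\right) = 36 \left(- \frac{49}{4} + 6\right) = 36 \left(- \frac{25}{4}\right) = -225$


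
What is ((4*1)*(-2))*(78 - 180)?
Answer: 816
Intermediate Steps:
((4*1)*(-2))*(78 - 180) = (4*(-2))*(-102) = -8*(-102) = 816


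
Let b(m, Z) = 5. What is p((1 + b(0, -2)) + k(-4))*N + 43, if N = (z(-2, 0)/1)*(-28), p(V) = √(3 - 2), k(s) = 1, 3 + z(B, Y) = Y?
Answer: 127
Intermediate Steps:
z(B, Y) = -3 + Y
p(V) = 1 (p(V) = √1 = 1)
N = 84 (N = ((-3 + 0)/1)*(-28) = -3*1*(-28) = -3*(-28) = 84)
p((1 + b(0, -2)) + k(-4))*N + 43 = 1*84 + 43 = 84 + 43 = 127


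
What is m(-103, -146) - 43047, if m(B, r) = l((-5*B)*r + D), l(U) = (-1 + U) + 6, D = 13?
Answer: -118219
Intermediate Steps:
l(U) = 5 + U
m(B, r) = 18 - 5*B*r (m(B, r) = 5 + ((-5*B)*r + 13) = 5 + (-5*B*r + 13) = 5 + (13 - 5*B*r) = 18 - 5*B*r)
m(-103, -146) - 43047 = (18 - 5*(-103)*(-146)) - 43047 = (18 - 75190) - 43047 = -75172 - 43047 = -118219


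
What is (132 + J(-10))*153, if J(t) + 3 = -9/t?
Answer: 198747/10 ≈ 19875.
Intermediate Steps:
J(t) = -3 - 9/t
(132 + J(-10))*153 = (132 + (-3 - 9/(-10)))*153 = (132 + (-3 - 9*(-1/10)))*153 = (132 + (-3 + 9/10))*153 = (132 - 21/10)*153 = (1299/10)*153 = 198747/10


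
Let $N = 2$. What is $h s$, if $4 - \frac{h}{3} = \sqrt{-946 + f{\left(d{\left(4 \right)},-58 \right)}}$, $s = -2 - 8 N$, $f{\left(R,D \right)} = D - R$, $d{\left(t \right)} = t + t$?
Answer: $-216 + 108 i \sqrt{253} \approx -216.0 + 1717.8 i$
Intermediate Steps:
$d{\left(t \right)} = 2 t$
$s = -18$ ($s = -2 - 16 = -18$)
$h = 12 - 6 i \sqrt{253}$ ($h = 12 - 3 \sqrt{-946 - \left(58 + 2 \cdot 4\right)} = 12 - 3 \sqrt{-946 - 66} = 12 - 3 \sqrt{-1012} = 12 - 3 \cdot 2 i \sqrt{253} = 12 - 6 i \sqrt{253} \approx 12.0 - 95.436 i$)
$h s = \left(12 - 6 i \sqrt{253}\right) \left(-18\right) = -216 + 108 i \sqrt{253}$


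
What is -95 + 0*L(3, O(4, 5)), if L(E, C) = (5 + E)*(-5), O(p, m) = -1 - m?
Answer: -95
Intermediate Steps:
L(E, C) = -25 - 5*E
-95 + 0*L(3, O(4, 5)) = -95 + 0*(-25 - 5*3) = -95 + 0*(-25 - 15) = -95 + 0*(-40) = -95 + 0 = -95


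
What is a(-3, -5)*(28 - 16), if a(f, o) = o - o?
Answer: 0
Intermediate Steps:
a(f, o) = 0
a(-3, -5)*(28 - 16) = 0*(28 - 16) = 0*12 = 0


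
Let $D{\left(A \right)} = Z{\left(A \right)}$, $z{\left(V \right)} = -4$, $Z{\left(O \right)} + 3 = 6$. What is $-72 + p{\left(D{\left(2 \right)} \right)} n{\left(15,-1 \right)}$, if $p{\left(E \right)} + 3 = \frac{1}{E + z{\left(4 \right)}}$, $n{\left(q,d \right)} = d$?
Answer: $-68$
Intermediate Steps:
$Z{\left(O \right)} = 3$ ($Z{\left(O \right)} = -3 + 6 = 3$)
$D{\left(A \right)} = 3$
$p{\left(E \right)} = -3 + \frac{1}{-4 + E}$ ($p{\left(E \right)} = -3 + \frac{1}{E - 4} = -3 + \frac{1}{-4 + E}$)
$-72 + p{\left(D{\left(2 \right)} \right)} n{\left(15,-1 \right)} = -72 + \frac{13 - 9}{-4 + 3} \left(-1\right) = -72 + \frac{13 - 9}{-1} \left(-1\right) = -72 + \left(-1\right) 4 \left(-1\right) = -72 - -4 = -72 + 4 = -68$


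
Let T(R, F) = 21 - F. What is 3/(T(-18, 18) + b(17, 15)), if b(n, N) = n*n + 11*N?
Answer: 3/457 ≈ 0.0065646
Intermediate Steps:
b(n, N) = n**2 + 11*N
3/(T(-18, 18) + b(17, 15)) = 3/((21 - 1*18) + (17**2 + 11*15)) = 3/((21 - 18) + (289 + 165)) = 3/(3 + 454) = 3/457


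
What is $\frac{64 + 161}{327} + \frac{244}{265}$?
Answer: $\frac{46471}{28885} \approx 1.6088$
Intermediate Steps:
$\frac{64 + 161}{327} + \frac{244}{265} = 225 \cdot \frac{1}{327} + 244 \cdot \frac{1}{265} = \frac{75}{109} + \frac{244}{265} = \frac{46471}{28885}$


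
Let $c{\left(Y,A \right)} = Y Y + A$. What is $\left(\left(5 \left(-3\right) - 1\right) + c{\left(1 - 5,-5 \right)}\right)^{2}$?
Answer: $25$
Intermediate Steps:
$c{\left(Y,A \right)} = A + Y^{2}$ ($c{\left(Y,A \right)} = Y^{2} + A = A + Y^{2}$)
$\left(\left(5 \left(-3\right) - 1\right) + c{\left(1 - 5,-5 \right)}\right)^{2} = \left(\left(5 \left(-3\right) - 1\right) - \left(5 - \left(1 - 5\right)^{2}\right)\right)^{2} = \left(\left(-15 - 1\right) - \left(5 - \left(-4\right)^{2}\right)\right)^{2} = \left(-16 + \left(-5 + 16\right)\right)^{2} = \left(-16 + 11\right)^{2} = \left(-5\right)^{2} = 25$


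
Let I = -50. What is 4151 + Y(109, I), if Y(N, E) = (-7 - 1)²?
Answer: 4215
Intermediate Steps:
Y(N, E) = 64 (Y(N, E) = (-8)² = 64)
4151 + Y(109, I) = 4151 + 64 = 4215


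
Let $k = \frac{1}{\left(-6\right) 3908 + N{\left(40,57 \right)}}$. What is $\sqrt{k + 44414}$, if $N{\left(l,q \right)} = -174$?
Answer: $\frac{\sqrt{24782962410354}}{23622} \approx 210.75$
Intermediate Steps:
$k = - \frac{1}{23622}$ ($k = \frac{1}{\left(-6\right) 3908 - 174} = \frac{1}{-23448 - 174} = \frac{1}{-23622} = - \frac{1}{23622} \approx -4.2333 \cdot 10^{-5}$)
$\sqrt{k + 44414} = \sqrt{- \frac{1}{23622} + 44414} = \sqrt{\frac{1049147507}{23622}} = \frac{\sqrt{24782962410354}}{23622}$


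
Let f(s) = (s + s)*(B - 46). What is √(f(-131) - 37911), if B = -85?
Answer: I*√3589 ≈ 59.908*I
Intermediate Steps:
f(s) = -262*s (f(s) = (s + s)*(-85 - 46) = (2*s)*(-131) = -262*s)
√(f(-131) - 37911) = √(-262*(-131) - 37911) = √(34322 - 37911) = √(-3589) = I*√3589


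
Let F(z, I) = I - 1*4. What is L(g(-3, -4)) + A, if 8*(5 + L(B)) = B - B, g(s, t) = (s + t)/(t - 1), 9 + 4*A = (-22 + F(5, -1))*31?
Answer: -433/2 ≈ -216.50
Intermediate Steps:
F(z, I) = -4 + I (F(z, I) = I - 4 = -4 + I)
A = -423/2 (A = -9/4 + ((-22 + (-4 - 1))*31)/4 = -9/4 + ((-22 - 5)*31)/4 = -9/4 + (-27*31)/4 = -9/4 + (1/4)*(-837) = -9/4 - 837/4 = -423/2 ≈ -211.50)
g(s, t) = (s + t)/(-1 + t)
L(B) = -5 (L(B) = -5 + (B - B)/8 = -5 + (1/8)*0 = -5 + 0 = -5)
L(g(-3, -4)) + A = -5 - 423/2 = -433/2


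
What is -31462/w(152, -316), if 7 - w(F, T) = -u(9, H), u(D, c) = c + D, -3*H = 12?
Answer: -15731/6 ≈ -2621.8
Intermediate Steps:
H = -4 (H = -1/3*12 = -4)
u(D, c) = D + c
w(F, T) = 12 (w(F, T) = 7 - (-1)*(9 - 4) = 7 - (-1)*5 = 7 - 1*(-5) = 7 + 5 = 12)
-31462/w(152, -316) = -31462/12 = -31462*1/12 = -15731/6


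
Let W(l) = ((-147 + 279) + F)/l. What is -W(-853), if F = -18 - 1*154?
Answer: -40/853 ≈ -0.046893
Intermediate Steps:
F = -172 (F = -18 - 154 = -172)
W(l) = -40/l (W(l) = ((-147 + 279) - 172)/l = (132 - 172)/l = -40/l)
-W(-853) = -(-40)/(-853) = -(-40)*(-1)/853 = -1*40/853 = -40/853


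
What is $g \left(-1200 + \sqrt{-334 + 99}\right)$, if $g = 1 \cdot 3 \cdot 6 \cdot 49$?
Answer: $-1058400 + 882 i \sqrt{235} \approx -1.0584 \cdot 10^{6} + 13521.0 i$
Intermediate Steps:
$g = 882$ ($g = 3 \cdot 6 \cdot 49 = 18 \cdot 49 = 882$)
$g \left(-1200 + \sqrt{-334 + 99}\right) = 882 \left(-1200 + \sqrt{-334 + 99}\right) = 882 \left(-1200 + \sqrt{-235}\right) = 882 \left(-1200 + i \sqrt{235}\right) = -1058400 + 882 i \sqrt{235}$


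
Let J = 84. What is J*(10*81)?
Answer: 68040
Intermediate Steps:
J*(10*81) = 84*(10*81) = 84*810 = 68040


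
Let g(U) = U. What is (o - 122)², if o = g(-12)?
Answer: 17956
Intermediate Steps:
o = -12
(o - 122)² = (-12 - 122)² = (-134)² = 17956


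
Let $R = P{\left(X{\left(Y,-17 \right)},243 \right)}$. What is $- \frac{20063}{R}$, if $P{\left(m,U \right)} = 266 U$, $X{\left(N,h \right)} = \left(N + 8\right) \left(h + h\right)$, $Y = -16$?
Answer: $- \frac{20063}{64638} \approx -0.31039$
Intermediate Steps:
$X{\left(N,h \right)} = 2 h \left(8 + N\right)$ ($X{\left(N,h \right)} = \left(8 + N\right) 2 h = 2 h \left(8 + N\right)$)
$R = 64638$ ($R = 266 \cdot 243 = 64638$)
$- \frac{20063}{R} = - \frac{20063}{64638}$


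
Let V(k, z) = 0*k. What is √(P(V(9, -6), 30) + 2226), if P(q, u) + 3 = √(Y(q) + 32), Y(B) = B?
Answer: √(2223 + 4*√2) ≈ 47.209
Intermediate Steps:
V(k, z) = 0
P(q, u) = -3 + √(32 + q) (P(q, u) = -3 + √(q + 32) = -3 + √(32 + q))
√(P(V(9, -6), 30) + 2226) = √((-3 + √(32 + 0)) + 2226) = √((-3 + √32) + 2226) = √((-3 + 4*√2) + 2226) = √(2223 + 4*√2)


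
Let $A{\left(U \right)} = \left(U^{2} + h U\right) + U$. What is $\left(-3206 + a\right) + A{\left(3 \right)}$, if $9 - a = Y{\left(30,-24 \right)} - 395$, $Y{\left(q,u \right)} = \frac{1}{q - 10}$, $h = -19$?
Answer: $- \frac{56941}{20} \approx -2847.1$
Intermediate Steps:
$Y{\left(q,u \right)} = \frac{1}{-10 + q}$
$a = \frac{8079}{20}$ ($a = 9 - \left(\frac{1}{-10 + 30} - 395\right) = 9 - \left(\frac{1}{20} - 395\right) = 9 - - \frac{7899}{20} = 9 + \frac{7899}{20} = \frac{8079}{20} \approx 403.95$)
$A{\left(U \right)} = U^{2} - 18 U$ ($A{\left(U \right)} = \left(U^{2} - 19 U\right) + U = U^{2} - 18 U$)
$\left(-3206 + a\right) + A{\left(3 \right)} = \left(-3206 + \frac{8079}{20}\right) + 3 \left(-18 + 3\right) = - \frac{56041}{20} + 3 \left(-15\right) = - \frac{56041}{20} - 45 = - \frac{56941}{20}$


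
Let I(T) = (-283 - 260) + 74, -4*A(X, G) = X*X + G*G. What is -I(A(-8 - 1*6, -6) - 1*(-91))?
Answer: 469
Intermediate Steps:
A(X, G) = -G²/4 - X²/4 (A(X, G) = -(X*X + G*G)/4 = -(X² + G²)/4 = -(G² + X²)/4 = -G²/4 - X²/4)
I(T) = -469 (I(T) = -543 + 74 = -469)
-I(A(-8 - 1*6, -6) - 1*(-91)) = -1*(-469) = 469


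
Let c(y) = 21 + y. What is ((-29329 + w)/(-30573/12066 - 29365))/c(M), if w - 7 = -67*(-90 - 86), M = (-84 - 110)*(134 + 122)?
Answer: -70505660/5863643559103 ≈ -1.2024e-5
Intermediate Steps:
M = -49664 (M = -194*256 = -49664)
w = 11799 (w = 7 - 67*(-90 - 86) = 7 - 67*(-176) = 7 + 11792 = 11799)
((-29329 + w)/(-30573/12066 - 29365))/c(M) = ((-29329 + 11799)/(-30573/12066 - 29365))/(21 - 49664) = -17530/(-30573*1/12066 - 29365)/(-49643) = -17530/(-10191/4022 - 29365)*(-1/49643) = -17530/(-118116221/4022)*(-1/49643) = -17530*(-4022/118116221)*(-1/49643) = (70505660/118116221)*(-1/49643) = -70505660/5863643559103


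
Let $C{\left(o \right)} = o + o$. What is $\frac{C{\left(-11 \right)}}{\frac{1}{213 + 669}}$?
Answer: $-19404$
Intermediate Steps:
$C{\left(o \right)} = 2 o$
$\frac{C{\left(-11 \right)}}{\frac{1}{213 + 669}} = \frac{2 \left(-11\right)}{\frac{1}{213 + 669}} = - \frac{22}{\frac{1}{882}} = - 22 \frac{1}{\frac{1}{882}} = \left(-22\right) 882 = -19404$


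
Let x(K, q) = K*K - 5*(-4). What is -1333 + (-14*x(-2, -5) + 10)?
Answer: -1659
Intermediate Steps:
x(K, q) = 20 + K² (x(K, q) = K² + 20 = 20 + K²)
-1333 + (-14*x(-2, -5) + 10) = -1333 + (-14*(20 + (-2)²) + 10) = -1333 + (-14*(20 + 4) + 10) = -1333 + (-14*24 + 10) = -1333 + (-336 + 10) = -1333 - 326 = -1659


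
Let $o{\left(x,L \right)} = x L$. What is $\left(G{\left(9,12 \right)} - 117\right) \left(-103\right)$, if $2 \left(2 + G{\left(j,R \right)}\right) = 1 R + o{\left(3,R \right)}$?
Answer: $9785$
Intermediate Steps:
$o{\left(x,L \right)} = L x$
$G{\left(j,R \right)} = -2 + 2 R$ ($G{\left(j,R \right)} = -2 + \frac{1 R + R 3}{2} = -2 + \frac{R + 3 R}{2} = -2 + \frac{4 R}{2} = -2 + 2 R$)
$\left(G{\left(9,12 \right)} - 117\right) \left(-103\right) = \left(\left(-2 + 2 \cdot 12\right) - 117\right) \left(-103\right) = \left(\left(-2 + 24\right) - 117\right) \left(-103\right) = \left(22 - 117\right) \left(-103\right) = \left(-95\right) \left(-103\right) = 9785$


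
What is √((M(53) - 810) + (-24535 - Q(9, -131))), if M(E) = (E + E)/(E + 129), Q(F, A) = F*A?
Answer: 23*I*√378287/91 ≈ 155.45*I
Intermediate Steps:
Q(F, A) = A*F
M(E) = 2*E/(129 + E) (M(E) = (2*E)/(129 + E) = 2*E/(129 + E))
√((M(53) - 810) + (-24535 - Q(9, -131))) = √((2*53/(129 + 53) - 810) + (-24535 - (-131)*9)) = √((2*53/182 - 810) + (-24535 - 1*(-1179))) = √((2*53*(1/182) - 810) + (-24535 + 1179)) = √((53/91 - 810) - 23356) = √(-73657/91 - 23356) = √(-2199053/91) = 23*I*√378287/91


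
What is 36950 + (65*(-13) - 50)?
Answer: 36055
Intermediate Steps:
36950 + (65*(-13) - 50) = 36950 + (-845 - 50) = 36950 - 895 = 36055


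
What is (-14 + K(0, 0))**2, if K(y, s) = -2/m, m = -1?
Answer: 144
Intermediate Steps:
K(y, s) = 2 (K(y, s) = -2/(-1) = -2*(-1) = 2)
(-14 + K(0, 0))**2 = (-14 + 2)**2 = (-12)**2 = 144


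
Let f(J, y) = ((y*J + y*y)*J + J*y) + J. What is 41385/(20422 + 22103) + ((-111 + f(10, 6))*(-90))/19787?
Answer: -179890517/56096145 ≈ -3.2068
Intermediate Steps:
f(J, y) = J + J*y + J*(y**2 + J*y) (f(J, y) = ((J*y + y**2)*J + J*y) + J = ((y**2 + J*y)*J + J*y) + J = (J*(y**2 + J*y) + J*y) + J = (J*y + J*(y**2 + J*y)) + J = J + J*y + J*(y**2 + J*y))
41385/(20422 + 22103) + ((-111 + f(10, 6))*(-90))/19787 = 41385/(20422 + 22103) + ((-111 + 10*(1 + 6 + 6**2 + 10*6))*(-90))/19787 = 41385/42525 + ((-111 + 10*(1 + 6 + 36 + 60))*(-90))*(1/19787) = 41385*(1/42525) + ((-111 + 10*103)*(-90))*(1/19787) = 2759/2835 + ((-111 + 1030)*(-90))*(1/19787) = 2759/2835 + (919*(-90))*(1/19787) = 2759/2835 - 82710*1/19787 = 2759/2835 - 82710/19787 = -179890517/56096145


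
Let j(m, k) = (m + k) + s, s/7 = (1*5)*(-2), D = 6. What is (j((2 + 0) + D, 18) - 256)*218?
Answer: -65400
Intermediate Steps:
s = -70 (s = 7*((1*5)*(-2)) = 7*(5*(-2)) = 7*(-10) = -70)
j(m, k) = -70 + k + m (j(m, k) = (m + k) - 70 = (k + m) - 70 = -70 + k + m)
(j((2 + 0) + D, 18) - 256)*218 = ((-70 + 18 + ((2 + 0) + 6)) - 256)*218 = ((-70 + 18 + (2 + 6)) - 256)*218 = ((-70 + 18 + 8) - 256)*218 = (-44 - 256)*218 = -300*218 = -65400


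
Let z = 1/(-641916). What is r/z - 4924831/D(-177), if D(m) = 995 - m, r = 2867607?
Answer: -2157374024118895/1172 ≈ -1.8408e+12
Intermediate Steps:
z = -1/641916 ≈ -1.5578e-6
r/z - 4924831/D(-177) = 2867607/(-1/641916) - 4924831/(995 - 1*(-177)) = 2867607*(-641916) - 4924831/(995 + 177) = -1840762815012 - 4924831/1172 = -2157374024118895/1172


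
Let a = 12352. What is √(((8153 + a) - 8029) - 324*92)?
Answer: 2*I*√4333 ≈ 131.65*I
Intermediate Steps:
√(((8153 + a) - 8029) - 324*92) = √(((8153 + 12352) - 8029) - 324*92) = √((20505 - 8029) - 29808) = √(12476 - 29808) = √(-17332) = 2*I*√4333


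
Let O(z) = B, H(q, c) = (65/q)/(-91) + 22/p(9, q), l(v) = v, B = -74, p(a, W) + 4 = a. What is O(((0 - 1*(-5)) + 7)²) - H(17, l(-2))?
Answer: -46623/595 ≈ -78.358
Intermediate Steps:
p(a, W) = -4 + a
H(q, c) = 22/5 - 5/(7*q) (H(q, c) = (65/q)/(-91) + 22/(-4 + 9) = (65/q)*(-1/91) + 22/5 = -5/(7*q) + 22*(⅕) = -5/(7*q) + 22/5 = 22/5 - 5/(7*q))
O(z) = -74
O(((0 - 1*(-5)) + 7)²) - H(17, l(-2)) = -74 - (-25 + 154*17)/(35*17) = -74 - (-25 + 2618)/(35*17) = -74 - 2593/(35*17) = -74 - 1*2593/595 = -74 - 2593/595 = -46623/595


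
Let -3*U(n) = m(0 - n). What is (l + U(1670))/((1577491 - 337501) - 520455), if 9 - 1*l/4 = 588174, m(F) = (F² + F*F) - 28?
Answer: -12635752/2158605 ≈ -5.8537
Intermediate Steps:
m(F) = -28 + 2*F² (m(F) = (F² + F²) - 28 = 2*F² - 28 = -28 + 2*F²)
l = -2352660 (l = 36 - 4*588174 = 36 - 2352696 = -2352660)
U(n) = 28/3 - 2*n²/3 (U(n) = -(-28 + 2*(0 - n)²)/3 = -(-28 + 2*(-n)²)/3 = -(-28 + 2*n²)/3 = 28/3 - 2*n²/3)
(l + U(1670))/((1577491 - 337501) - 520455) = (-2352660 + (28/3 - ⅔*1670²))/((1577491 - 337501) - 520455) = (-2352660 + (28/3 - ⅔*2788900))/(1239990 - 520455) = (-2352660 + (28/3 - 5577800/3))/719535 = (-2352660 - 5577772/3)*(1/719535) = -12635752/3*1/719535 = -12635752/2158605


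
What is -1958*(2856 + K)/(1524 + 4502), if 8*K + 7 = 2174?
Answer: -24489685/24104 ≈ -1016.0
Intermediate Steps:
K = 2167/8 (K = -7/8 + (⅛)*2174 = -7/8 + 1087/4 = 2167/8 ≈ 270.88)
-1958*(2856 + K)/(1524 + 4502) = -1958*(2856 + 2167/8)/(1524 + 4502) = -1958/(6026/(25015/8)) = -1958/(6026*(8/25015)) = -1958/48208/25015 = -1958*25015/48208 = -24489685/24104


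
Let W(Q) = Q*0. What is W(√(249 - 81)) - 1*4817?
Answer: -4817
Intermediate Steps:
W(Q) = 0
W(√(249 - 81)) - 1*4817 = 0 - 1*4817 = 0 - 4817 = -4817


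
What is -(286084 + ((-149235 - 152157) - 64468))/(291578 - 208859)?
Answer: 8864/9191 ≈ 0.96442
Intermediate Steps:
-(286084 + ((-149235 - 152157) - 64468))/(291578 - 208859) = -(286084 + (-301392 - 64468))/82719 = -(286084 - 365860)/82719 = -(-79776)/82719 = -1*(-8864/9191) = 8864/9191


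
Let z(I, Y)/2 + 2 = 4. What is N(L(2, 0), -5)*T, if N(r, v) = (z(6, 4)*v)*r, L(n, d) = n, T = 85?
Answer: -3400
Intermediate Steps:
z(I, Y) = 4 (z(I, Y) = -4 + 2*4 = -4 + 8 = 4)
N(r, v) = 4*r*v (N(r, v) = (4*v)*r = 4*r*v)
N(L(2, 0), -5)*T = (4*2*(-5))*85 = -40*85 = -3400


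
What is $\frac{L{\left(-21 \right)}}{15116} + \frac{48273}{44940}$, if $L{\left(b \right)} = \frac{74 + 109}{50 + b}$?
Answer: $\frac{441028529}{410418295} \approx 1.0746$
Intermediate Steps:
$L{\left(b \right)} = \frac{183}{50 + b}$
$\frac{L{\left(-21 \right)}}{15116} + \frac{48273}{44940} = \frac{183 \frac{1}{50 - 21}}{15116} + \frac{48273}{44940} = \frac{183}{29} \cdot \frac{1}{15116} + 48273 \cdot \frac{1}{44940} = 183 \cdot \frac{1}{29} \cdot \frac{1}{15116} + \frac{16091}{14980} = \frac{183}{29} \cdot \frac{1}{15116} + \frac{16091}{14980} = \frac{183}{438364} + \frac{16091}{14980} = \frac{441028529}{410418295}$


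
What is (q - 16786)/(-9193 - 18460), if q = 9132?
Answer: 7654/27653 ≈ 0.27679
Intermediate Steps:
(q - 16786)/(-9193 - 18460) = (9132 - 16786)/(-9193 - 18460) = -7654/(-27653) = -7654*(-1/27653) = 7654/27653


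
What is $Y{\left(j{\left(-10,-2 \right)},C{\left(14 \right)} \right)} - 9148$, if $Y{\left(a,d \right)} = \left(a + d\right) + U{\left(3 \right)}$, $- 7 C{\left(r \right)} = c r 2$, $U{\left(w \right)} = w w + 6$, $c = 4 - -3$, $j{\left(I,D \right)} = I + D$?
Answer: $-9173$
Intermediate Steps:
$j{\left(I,D \right)} = D + I$
$c = 7$ ($c = 4 + 3 = 7$)
$U{\left(w \right)} = 6 + w^{2}$ ($U{\left(w \right)} = w^{2} + 6 = 6 + w^{2}$)
$C{\left(r \right)} = - 2 r$ ($C{\left(r \right)} = - \frac{7 r 2}{7} = - \frac{14 r}{7} = - 2 r$)
$Y{\left(a,d \right)} = 15 + a + d$ ($Y{\left(a,d \right)} = \left(a + d\right) + \left(6 + 3^{2}\right) = \left(a + d\right) + \left(6 + 9\right) = \left(a + d\right) + 15 = 15 + a + d$)
$Y{\left(j{\left(-10,-2 \right)},C{\left(14 \right)} \right)} - 9148 = \left(15 - 12 - 28\right) - 9148 = -25 - 9148 = -9173$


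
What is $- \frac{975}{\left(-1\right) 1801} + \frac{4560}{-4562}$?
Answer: $- \frac{1882305}{4108081} \approx -0.4582$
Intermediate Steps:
$- \frac{975}{\left(-1\right) 1801} + \frac{4560}{-4562} = - \frac{975}{-1801} + 4560 \left(- \frac{1}{4562}\right) = \left(-975\right) \left(- \frac{1}{1801}\right) - \frac{2280}{2281} = \frac{975}{1801} - \frac{2280}{2281} = - \frac{1882305}{4108081}$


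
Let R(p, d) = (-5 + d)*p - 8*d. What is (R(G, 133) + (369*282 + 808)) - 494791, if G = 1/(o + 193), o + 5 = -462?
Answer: -53565557/137 ≈ -3.9099e+5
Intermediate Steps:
o = -467 (o = -5 - 462 = -467)
G = -1/274 (G = 1/(-467 + 193) = 1/(-274) = -1/274 ≈ -0.0036496)
R(p, d) = -8*d + p*(-5 + d) (R(p, d) = p*(-5 + d) - 8*d = -8*d + p*(-5 + d))
(R(G, 133) + (369*282 + 808)) - 494791 = ((-8*133 - 5*(-1/274) + 133*(-1/274)) + (369*282 + 808)) - 494791 = ((-1064 + 5/274 - 133/274) + (104058 + 808)) - 494791 = (-145832/137 + 104866) - 494791 = 14220810/137 - 494791 = -53565557/137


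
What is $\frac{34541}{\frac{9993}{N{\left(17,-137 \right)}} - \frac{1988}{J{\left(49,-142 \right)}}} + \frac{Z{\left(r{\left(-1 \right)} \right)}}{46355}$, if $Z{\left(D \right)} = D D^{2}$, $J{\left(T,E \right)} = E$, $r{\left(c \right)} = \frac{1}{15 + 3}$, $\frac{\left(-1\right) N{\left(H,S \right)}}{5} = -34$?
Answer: $\frac{1587442227661573}{3344946020280} \approx 474.58$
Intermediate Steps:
$N{\left(H,S \right)} = 170$ ($N{\left(H,S \right)} = \left(-5\right) \left(-34\right) = 170$)
$r{\left(c \right)} = \frac{1}{18}$
$Z{\left(D \right)} = D^{3}$
$\frac{34541}{\frac{9993}{N{\left(17,-137 \right)}} - \frac{1988}{J{\left(49,-142 \right)}}} + \frac{Z{\left(r{\left(-1 \right)} \right)}}{46355} = \frac{34541}{\frac{9993}{170} - \frac{1988}{-142}} + \frac{1}{5832 \cdot 46355} = \frac{34541}{9993 \cdot \frac{1}{170} - -14} + \frac{1}{5832} \cdot \frac{1}{46355} = \frac{34541}{\frac{9993}{170} + 14} + \frac{1}{270342360} = \frac{34541}{\frac{12373}{170}} + \frac{1}{270342360} = 34541 \cdot \frac{170}{12373} + \frac{1}{270342360} = \frac{5871970}{12373} + \frac{1}{270342360} = \frac{1587442227661573}{3344946020280}$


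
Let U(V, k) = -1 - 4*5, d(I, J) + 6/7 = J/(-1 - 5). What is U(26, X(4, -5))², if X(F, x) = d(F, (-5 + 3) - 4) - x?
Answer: 441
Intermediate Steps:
d(I, J) = -6/7 - J/6 (d(I, J) = -6/7 + J/(-1 - 5) = -6/7 + J/(-6) = -6/7 - J/6)
X(F, x) = ⅐ - x (X(F, x) = (-6/7 - ((-5 + 3) - 4)/6) - x = (-6/7 - (-2 - 4)/6) - x = (-6/7 - ⅙*(-6)) - x = (-6/7 + 1) - x = ⅐ - x)
U(V, k) = -21 (U(V, k) = -1 - 20 = -21)
U(26, X(4, -5))² = (-21)² = 441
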